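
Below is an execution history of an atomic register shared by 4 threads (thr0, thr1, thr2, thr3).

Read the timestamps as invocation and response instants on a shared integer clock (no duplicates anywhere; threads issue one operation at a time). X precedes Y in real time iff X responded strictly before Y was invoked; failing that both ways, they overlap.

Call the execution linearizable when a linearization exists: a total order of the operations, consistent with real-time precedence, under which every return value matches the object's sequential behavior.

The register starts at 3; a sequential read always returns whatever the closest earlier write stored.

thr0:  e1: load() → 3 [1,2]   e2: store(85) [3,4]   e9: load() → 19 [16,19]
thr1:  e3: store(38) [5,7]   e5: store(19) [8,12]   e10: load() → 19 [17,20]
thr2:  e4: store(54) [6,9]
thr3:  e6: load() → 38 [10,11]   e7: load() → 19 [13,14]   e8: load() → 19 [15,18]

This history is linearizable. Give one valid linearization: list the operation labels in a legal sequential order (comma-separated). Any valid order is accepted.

e1, e2, e4, e3, e6, e5, e7, e8, e9, e10

after step 1 (e1 load() → 3): value 3
after step 2 (e2 store(85)): value 85
after step 3 (e4 store(54)): value 54
after step 4 (e3 store(38)): value 38
after step 5 (e6 load() → 38): value 38
after step 6 (e5 store(19)): value 19
after step 7 (e7 load() → 19): value 19
after step 8 (e8 load() → 19): value 19
after step 9 (e9 load() → 19): value 19
after step 10 (e10 load() → 19): value 19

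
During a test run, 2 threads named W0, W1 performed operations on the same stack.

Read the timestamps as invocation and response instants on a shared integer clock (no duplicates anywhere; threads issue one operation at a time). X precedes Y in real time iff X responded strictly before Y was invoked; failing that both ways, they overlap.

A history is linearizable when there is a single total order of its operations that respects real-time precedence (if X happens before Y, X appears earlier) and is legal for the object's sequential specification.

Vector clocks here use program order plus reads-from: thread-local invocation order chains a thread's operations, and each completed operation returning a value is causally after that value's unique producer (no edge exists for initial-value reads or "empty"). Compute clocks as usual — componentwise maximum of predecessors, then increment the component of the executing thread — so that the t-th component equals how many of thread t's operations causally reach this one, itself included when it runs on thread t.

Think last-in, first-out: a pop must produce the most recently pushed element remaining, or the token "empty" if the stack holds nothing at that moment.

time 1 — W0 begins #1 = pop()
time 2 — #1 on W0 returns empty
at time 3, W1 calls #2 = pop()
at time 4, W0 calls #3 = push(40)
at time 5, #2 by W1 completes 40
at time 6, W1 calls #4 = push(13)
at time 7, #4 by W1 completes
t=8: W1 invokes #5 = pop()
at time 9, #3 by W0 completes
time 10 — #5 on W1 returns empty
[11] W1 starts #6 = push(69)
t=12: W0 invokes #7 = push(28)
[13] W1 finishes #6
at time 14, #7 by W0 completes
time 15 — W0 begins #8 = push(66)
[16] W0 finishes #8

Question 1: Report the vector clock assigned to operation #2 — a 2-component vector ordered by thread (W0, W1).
(2, 1)

invoked at 1, #1 has no predecessors; its own W0 bump gives (1, 0)
#3 (invocation 4): componentwise max over VC(#1)=(1, 0), +1 at W0, giving (2, 0)
#2 (invocation 3): componentwise max over VC(#3)=(2, 0), +1 at W1, giving (2, 1)
#7 (invocation 12): componentwise max over VC(#3)=(2, 0), +1 at W0, giving (3, 0)
#4 (invocation 6): componentwise max over VC(#2)=(2, 1), +1 at W1, giving (2, 2)
#8 (invocation 15): componentwise max over VC(#7)=(3, 0), +1 at W0, giving (4, 0)
#5 (invocation 8): componentwise max over VC(#4)=(2, 2), +1 at W1, giving (2, 3)
#6 (invocation 11): componentwise max over VC(#5)=(2, 3), +1 at W1, giving (2, 4)
target: VC(#2) = (2, 1)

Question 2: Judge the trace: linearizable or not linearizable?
not linearizable

events 1..9 are fine; event 10 — the response of #5 at time 10 — makes the prefix non-linearizable
5 completed operations, 4 real-time-consistent orders — every stack replay fails
e.g. #1, #2, #3, #4, #5: illegal at step 2, since #2 pop() → 40 cannot apply there
e.g. #1, #2, #4, #3, #5: illegal at step 2, since #2 pop() → 40 cannot apply there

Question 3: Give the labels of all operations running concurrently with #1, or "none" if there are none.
none

overlap test against #1 [1,2]: concurrent iff the interval meets 1..2
#2 [3,5]: after
#3 [4,9]: after
#4 [6,7]: after
#5 [8,10]: after
#6 [11,13]: after
#7 [12,14]: after
#8 [15,16]: after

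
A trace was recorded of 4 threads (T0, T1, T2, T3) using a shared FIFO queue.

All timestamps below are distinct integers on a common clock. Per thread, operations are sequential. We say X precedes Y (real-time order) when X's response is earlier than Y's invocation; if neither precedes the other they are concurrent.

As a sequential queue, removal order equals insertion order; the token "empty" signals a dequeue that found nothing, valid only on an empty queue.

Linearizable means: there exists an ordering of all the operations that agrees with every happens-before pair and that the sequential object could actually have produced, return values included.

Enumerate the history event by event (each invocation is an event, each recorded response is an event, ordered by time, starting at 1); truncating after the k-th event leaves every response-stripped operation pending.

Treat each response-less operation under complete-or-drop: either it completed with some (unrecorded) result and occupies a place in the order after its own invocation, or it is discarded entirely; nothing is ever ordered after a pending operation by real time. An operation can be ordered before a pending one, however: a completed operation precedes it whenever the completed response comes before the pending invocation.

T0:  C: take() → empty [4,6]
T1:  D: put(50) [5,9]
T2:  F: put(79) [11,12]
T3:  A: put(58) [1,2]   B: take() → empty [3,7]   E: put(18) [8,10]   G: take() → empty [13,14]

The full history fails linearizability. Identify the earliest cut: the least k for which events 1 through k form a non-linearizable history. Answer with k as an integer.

events 1..6 are still linearizable — one witness is A, B, C:
1. A put(58), leaving queue <58>
2. B take() (pending, included), leaving queue <>
3. C take() → empty, leaving queue <>
at event 7 (B's time-7 response) nothing linearizes any more
include/drop combinations of the 1 pending operation (D) were all tried; none helps
take A, B, C (pending dropped): step 2 already fails, because B take() → empty cannot occur there
take A, C, B (pending dropped): step 2 already fails, because C take() → empty cannot occur there

7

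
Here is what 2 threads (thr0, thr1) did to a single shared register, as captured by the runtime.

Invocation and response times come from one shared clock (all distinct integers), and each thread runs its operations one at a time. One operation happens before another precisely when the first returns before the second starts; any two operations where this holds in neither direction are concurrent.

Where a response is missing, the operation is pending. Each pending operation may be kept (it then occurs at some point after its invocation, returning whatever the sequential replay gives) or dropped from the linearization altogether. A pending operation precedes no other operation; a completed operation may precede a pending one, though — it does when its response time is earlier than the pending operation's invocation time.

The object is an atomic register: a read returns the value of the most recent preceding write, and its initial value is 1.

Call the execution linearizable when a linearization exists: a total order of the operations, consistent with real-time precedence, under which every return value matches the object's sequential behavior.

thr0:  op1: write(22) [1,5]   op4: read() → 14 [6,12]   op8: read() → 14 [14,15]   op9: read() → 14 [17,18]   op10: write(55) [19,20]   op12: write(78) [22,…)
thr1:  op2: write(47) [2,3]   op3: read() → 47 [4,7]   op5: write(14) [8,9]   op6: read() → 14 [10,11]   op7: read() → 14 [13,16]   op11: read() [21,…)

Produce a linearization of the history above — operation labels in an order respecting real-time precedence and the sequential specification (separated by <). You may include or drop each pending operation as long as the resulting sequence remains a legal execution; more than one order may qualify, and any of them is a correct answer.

step 1: op1 write(22) — value 22
step 2: op2 write(47) — value 47
step 3: op3 read() → 47 — value 47
step 4: op5 write(14) — value 14
step 5: op4 read() → 14 — value 14
step 6: op6 read() → 14 — value 14
step 7: op7 read() → 14 — value 14
step 8: op8 read() → 14 — value 14
step 9: op9 read() → 14 — value 14
step 10: op10 write(55) — value 55

op1 < op2 < op3 < op5 < op4 < op6 < op7 < op8 < op9 < op10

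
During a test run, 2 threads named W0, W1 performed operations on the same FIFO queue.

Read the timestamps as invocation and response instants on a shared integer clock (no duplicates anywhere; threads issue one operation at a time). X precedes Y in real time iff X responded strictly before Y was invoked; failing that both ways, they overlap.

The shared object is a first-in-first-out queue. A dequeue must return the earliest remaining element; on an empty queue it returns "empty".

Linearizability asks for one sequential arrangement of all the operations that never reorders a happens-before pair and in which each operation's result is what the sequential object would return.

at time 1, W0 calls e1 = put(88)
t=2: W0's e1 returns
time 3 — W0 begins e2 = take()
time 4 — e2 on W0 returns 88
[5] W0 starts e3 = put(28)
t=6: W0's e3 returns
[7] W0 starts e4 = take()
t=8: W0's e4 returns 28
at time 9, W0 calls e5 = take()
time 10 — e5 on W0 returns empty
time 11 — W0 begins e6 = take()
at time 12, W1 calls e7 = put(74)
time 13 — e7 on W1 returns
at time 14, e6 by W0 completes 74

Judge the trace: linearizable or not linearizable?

linearizable

witness order: e1, e2, e3, e4, e5, e7, e6
1. e1 put(88), leaving queue <88>
2. e2 take() → 88, leaving queue <>
3. e3 put(28), leaving queue <28>
4. e4 take() → 28, leaving queue <>
5. e5 take() → empty, leaving queue <>
6. e7 put(74), leaving queue <74>
7. e6 take() → 74, leaving queue <>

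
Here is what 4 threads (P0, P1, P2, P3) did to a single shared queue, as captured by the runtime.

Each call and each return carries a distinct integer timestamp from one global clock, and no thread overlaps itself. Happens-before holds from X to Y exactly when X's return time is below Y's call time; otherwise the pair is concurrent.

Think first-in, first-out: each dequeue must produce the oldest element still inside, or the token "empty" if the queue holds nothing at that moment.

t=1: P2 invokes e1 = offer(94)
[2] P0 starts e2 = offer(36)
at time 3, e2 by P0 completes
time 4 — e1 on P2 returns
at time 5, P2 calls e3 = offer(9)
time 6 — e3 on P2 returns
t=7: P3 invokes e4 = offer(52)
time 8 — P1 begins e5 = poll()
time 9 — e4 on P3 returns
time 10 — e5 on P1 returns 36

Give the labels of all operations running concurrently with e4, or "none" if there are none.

e5

e4 runs from 7 to 9; window-overlapping ops are concurrent
e1 [1,4]: before
e2 [2,3]: before
e3 [5,6]: before
e5 [8,10]: concurrent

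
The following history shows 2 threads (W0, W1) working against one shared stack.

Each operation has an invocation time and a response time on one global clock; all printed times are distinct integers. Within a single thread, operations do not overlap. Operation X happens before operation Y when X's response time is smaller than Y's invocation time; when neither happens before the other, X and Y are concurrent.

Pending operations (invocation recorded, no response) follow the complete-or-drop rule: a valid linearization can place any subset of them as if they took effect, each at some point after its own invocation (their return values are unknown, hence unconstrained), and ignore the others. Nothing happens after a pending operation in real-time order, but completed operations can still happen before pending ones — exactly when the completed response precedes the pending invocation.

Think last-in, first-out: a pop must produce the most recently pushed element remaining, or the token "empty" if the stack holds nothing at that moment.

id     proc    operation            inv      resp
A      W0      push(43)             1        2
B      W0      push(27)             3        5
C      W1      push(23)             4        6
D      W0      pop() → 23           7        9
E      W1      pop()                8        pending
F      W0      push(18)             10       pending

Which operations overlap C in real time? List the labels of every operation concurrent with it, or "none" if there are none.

B

concurrent with C ([4,6]): every op whose interval crosses 4..6
A [1,2]: before
B [3,5]: concurrent
D [7,9]: after
E [8,…): after
F [10,…): after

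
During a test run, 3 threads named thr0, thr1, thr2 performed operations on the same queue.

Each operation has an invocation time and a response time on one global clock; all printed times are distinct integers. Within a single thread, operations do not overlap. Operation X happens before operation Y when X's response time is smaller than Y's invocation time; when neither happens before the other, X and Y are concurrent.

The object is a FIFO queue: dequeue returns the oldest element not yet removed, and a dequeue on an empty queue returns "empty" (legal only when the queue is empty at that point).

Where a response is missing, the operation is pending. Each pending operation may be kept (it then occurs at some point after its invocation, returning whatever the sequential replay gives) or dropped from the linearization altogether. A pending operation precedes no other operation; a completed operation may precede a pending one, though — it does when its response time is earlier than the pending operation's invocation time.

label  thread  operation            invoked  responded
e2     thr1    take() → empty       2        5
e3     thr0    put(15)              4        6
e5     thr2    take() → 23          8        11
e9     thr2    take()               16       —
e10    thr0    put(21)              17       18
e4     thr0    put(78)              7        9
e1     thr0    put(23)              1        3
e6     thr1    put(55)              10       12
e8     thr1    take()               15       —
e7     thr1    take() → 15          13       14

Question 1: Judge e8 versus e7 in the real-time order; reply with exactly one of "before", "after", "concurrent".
Answer: after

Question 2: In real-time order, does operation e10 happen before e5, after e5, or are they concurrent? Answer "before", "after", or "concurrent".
Answer: after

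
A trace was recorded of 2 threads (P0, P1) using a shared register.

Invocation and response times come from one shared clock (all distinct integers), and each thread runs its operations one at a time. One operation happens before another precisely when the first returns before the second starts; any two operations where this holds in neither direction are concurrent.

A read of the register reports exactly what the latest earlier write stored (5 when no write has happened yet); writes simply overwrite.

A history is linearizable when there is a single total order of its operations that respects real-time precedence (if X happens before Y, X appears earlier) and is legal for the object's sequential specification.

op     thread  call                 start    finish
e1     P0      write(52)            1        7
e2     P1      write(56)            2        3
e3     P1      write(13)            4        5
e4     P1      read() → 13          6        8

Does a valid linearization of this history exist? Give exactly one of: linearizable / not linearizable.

one valid linearization: e1, e2, e3, e4
after step 1 (e1 write(52)): value 52
after step 2 (e2 write(56)): value 56
after step 3 (e3 write(13)): value 13
after step 4 (e4 read() → 13): value 13

linearizable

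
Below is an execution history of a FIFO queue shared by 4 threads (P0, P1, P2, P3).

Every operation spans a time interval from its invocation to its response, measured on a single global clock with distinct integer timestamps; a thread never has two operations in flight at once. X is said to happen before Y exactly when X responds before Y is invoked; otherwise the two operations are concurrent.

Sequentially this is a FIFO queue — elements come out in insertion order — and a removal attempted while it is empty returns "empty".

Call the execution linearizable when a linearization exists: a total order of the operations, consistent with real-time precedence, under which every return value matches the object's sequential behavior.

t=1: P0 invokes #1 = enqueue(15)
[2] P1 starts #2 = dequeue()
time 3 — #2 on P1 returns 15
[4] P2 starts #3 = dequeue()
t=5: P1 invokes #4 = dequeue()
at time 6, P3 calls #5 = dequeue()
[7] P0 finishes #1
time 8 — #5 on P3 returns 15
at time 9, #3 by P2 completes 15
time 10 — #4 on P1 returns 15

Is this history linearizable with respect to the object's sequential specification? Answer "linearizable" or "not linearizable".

not linearizable

the violation lands at event 8, #5's response at time 8: events 1..7 linearize, events 1..8 do not
no legal order exists: 3 real-time-consistent candidates over 3 completed FIFO queue operations, all rejected
no completion choice of the 2 pending operations (#3, #4) rescues it — every subset was tried
one such order, #1, #2, #5 (pending dropped), breaks at step 3 where #5 dequeue() → 15 is illegal
one such order, #2, #1, #5 (pending dropped), breaks at step 1 where #2 dequeue() → 15 is illegal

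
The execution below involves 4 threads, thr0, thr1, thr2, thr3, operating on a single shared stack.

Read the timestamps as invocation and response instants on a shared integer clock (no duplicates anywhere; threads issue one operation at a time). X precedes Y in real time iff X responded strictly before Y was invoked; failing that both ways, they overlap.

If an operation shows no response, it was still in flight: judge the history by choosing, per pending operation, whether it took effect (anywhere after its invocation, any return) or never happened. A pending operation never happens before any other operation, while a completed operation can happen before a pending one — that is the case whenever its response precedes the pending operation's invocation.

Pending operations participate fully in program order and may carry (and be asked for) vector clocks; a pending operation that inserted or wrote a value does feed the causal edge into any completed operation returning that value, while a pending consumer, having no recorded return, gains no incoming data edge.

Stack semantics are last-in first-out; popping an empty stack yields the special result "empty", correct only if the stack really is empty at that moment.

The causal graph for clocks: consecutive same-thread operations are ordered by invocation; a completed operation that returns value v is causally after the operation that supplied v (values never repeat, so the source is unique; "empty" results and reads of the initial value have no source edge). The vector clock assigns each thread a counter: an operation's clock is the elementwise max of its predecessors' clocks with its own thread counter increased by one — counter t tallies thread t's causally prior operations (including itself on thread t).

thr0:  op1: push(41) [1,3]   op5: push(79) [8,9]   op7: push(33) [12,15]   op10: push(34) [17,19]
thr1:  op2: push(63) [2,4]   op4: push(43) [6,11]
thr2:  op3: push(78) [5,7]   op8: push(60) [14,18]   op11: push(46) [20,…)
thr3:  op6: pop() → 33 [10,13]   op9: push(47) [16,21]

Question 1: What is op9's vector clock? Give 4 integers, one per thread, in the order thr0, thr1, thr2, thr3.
Answer: (3, 0, 0, 2)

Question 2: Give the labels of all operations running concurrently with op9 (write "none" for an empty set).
Answer: op10, op11, op8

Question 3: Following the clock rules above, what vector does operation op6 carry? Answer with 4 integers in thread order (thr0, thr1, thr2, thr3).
Answer: (3, 0, 0, 1)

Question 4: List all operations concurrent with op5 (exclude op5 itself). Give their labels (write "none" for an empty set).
Answer: op4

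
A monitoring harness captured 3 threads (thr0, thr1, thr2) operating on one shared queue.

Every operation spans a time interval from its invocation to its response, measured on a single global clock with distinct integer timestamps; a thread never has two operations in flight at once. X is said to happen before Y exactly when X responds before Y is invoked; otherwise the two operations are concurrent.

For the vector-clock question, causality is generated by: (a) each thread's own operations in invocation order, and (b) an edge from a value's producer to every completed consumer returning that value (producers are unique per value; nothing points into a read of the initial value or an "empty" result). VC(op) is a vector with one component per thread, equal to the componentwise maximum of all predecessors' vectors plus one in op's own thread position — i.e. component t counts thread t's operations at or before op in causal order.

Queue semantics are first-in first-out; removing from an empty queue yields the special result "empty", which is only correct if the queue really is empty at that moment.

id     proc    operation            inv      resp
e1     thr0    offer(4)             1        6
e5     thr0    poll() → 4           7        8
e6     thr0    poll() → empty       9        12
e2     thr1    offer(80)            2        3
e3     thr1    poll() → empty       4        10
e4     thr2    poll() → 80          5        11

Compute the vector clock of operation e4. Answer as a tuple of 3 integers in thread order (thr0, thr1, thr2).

(0, 1, 1)

root op e2, invoked 2: fresh clock plus thr1's own tick → (0, 1, 0)
root op e1, invoked 1: fresh clock plus thr0's own tick → (1, 0, 0)
e4 (invocation 5): componentwise max over VC(e2)=(0, 1, 0), +1 at thr2, giving (0, 1, 1)
e3 (invocation 4): componentwise max over VC(e2)=(0, 1, 0), +1 at thr1, giving (0, 2, 0)
e5 (invocation 7): componentwise max over VC(e1)=(1, 0, 0), +1 at thr0, giving (2, 0, 0)
e6 (invocation 9): componentwise max over VC(e5)=(2, 0, 0), +1 at thr0, giving (3, 0, 0)
target: VC(e4) = (0, 1, 1)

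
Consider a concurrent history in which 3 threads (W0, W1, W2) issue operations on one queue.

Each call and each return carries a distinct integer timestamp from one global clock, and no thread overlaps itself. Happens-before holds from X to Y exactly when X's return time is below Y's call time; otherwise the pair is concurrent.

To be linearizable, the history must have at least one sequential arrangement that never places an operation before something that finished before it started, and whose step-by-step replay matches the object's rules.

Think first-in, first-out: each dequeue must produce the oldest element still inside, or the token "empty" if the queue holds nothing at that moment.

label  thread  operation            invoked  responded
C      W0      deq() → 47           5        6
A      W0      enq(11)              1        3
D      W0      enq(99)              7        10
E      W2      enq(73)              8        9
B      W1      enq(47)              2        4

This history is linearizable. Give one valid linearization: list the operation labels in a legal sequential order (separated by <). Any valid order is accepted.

B < A < C < D < E

after step 1 (B enq(47)): queue <47>
after step 2 (A enq(11)): queue <47,11>
after step 3 (C deq() → 47): queue <11>
after step 4 (D enq(99)): queue <11,99>
after step 5 (E enq(73)): queue <11,99,73>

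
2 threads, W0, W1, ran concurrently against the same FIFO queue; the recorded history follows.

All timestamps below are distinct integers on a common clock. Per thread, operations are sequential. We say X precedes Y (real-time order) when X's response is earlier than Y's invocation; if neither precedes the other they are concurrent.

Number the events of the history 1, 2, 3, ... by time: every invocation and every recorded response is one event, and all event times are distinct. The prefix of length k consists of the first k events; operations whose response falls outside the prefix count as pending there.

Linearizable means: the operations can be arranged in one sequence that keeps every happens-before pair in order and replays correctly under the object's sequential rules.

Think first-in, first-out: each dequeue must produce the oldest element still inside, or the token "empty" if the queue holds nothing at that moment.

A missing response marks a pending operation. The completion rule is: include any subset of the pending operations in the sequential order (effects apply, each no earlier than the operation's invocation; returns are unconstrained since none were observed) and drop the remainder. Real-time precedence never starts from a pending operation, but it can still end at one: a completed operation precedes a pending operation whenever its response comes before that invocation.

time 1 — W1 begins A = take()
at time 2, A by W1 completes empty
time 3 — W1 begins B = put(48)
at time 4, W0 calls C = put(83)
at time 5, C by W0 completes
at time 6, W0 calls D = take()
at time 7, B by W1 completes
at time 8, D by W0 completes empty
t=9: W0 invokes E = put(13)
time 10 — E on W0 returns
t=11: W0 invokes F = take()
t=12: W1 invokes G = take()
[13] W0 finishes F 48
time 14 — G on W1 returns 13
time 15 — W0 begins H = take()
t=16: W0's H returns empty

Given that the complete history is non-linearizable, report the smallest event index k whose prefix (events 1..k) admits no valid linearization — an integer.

events 1..7 are still linearizable — one witness is A, B, C:
1. A take() → empty, leaving queue <>
2. B put(48), leaving queue <48>
3. C put(83), leaving queue <48,83>
include event 8 — D responding at 8 — and every candidate order breaks
sample order A, B, C, D stalls at step 4 — D take() → empty has no legal effect
sample order A, C, B, D stalls at step 4 — D take() → empty has no legal effect

8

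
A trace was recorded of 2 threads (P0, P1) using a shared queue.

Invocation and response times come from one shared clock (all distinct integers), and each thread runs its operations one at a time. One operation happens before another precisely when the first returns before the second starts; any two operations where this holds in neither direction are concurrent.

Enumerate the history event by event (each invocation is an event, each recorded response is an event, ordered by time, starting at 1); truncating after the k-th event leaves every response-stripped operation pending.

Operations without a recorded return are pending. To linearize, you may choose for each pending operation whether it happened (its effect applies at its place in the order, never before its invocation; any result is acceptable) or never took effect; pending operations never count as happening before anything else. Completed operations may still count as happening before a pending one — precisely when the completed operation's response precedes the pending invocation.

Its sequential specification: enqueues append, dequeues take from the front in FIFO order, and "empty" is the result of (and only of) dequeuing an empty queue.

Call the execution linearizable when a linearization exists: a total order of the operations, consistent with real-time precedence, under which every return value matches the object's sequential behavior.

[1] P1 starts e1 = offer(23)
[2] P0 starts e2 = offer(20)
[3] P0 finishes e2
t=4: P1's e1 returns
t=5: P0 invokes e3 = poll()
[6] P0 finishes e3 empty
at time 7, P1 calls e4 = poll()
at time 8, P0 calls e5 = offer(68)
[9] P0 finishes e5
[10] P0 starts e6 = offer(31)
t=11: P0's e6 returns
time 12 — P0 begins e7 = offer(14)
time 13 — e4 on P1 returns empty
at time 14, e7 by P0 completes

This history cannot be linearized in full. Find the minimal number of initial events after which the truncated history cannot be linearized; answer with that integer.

6

events 1..5 are linearizable; a witness order is e1, e2:
step 1: e1 offer(23) — queue <23>
step 2: e2 offer(20) — queue <23,20>
once event 6 joins (e3's response, time 6), exhaustive search finds no witness
for example e1, e2, e3 fails at step 3: e3 poll() → empty is not legal there
for example e2, e1, e3 fails at step 3: e3 poll() → empty is not legal there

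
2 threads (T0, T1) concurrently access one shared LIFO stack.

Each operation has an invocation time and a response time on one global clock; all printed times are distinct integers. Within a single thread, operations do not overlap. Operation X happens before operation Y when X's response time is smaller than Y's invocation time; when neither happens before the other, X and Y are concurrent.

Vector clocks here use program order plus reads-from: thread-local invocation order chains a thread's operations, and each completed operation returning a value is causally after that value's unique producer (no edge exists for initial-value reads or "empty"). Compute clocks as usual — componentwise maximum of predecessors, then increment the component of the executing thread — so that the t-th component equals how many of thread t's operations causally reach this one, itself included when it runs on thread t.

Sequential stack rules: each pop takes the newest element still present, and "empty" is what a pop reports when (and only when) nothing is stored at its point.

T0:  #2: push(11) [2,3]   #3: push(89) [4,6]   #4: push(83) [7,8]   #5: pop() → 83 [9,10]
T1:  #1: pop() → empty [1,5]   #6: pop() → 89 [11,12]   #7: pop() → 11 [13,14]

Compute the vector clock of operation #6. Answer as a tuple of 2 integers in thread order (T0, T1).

(2, 2)

#1 (invocation 1): nothing precedes it; T1's component alone gives (0, 1)
#2 (invocation 2): nothing precedes it; T0's component alone gives (1, 0)
#3, invoked 4, takes VC(#2)=(1, 0) under max, adds 1 for T0 → (2, 0)
#4, invoked 7, takes VC(#3)=(2, 0) under max, adds 1 for T0 → (3, 0)
#6, invoked 11, takes VC(#1)=(0, 1), VC(#3)=(2, 0) under max, adds 1 for T1 → (2, 2)
#5, invoked 9, takes VC(#4)=(3, 0) under max, adds 1 for T0 → (4, 0)
#7, invoked 13, takes VC(#2)=(1, 0), VC(#6)=(2, 2) under max, adds 1 for T1 → (2, 3)
target: VC(#6) = (2, 2)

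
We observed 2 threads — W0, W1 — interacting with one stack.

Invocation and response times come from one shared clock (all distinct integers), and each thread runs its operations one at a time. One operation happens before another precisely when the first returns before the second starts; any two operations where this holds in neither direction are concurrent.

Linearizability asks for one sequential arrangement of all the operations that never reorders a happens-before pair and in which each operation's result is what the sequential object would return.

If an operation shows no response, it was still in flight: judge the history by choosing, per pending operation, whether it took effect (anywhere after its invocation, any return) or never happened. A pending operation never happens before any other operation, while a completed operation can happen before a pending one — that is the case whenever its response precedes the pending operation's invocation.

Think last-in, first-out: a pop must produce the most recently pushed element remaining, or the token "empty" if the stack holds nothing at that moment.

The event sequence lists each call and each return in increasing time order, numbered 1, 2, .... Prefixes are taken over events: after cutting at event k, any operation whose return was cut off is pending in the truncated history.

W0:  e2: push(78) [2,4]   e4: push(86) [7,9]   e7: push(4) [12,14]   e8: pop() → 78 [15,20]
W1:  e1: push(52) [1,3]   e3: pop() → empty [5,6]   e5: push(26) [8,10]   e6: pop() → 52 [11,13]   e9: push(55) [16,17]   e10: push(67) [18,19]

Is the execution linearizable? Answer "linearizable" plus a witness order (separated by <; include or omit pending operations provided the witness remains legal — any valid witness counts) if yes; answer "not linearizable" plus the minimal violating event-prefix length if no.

prefix check: 1..5 passes, 1..6 fails once e3's time-6 response joins
every one of the 2 real-time-consistent orders over 3 completed stack ops fails the sequential spec
sample order e1, e2, e3 stalls at step 3 — e3 pop() → empty has no legal effect
sample order e2, e1, e3 stalls at step 3 — e3 pop() → empty has no legal effect

not linearizable — minimal violating prefix: 6 events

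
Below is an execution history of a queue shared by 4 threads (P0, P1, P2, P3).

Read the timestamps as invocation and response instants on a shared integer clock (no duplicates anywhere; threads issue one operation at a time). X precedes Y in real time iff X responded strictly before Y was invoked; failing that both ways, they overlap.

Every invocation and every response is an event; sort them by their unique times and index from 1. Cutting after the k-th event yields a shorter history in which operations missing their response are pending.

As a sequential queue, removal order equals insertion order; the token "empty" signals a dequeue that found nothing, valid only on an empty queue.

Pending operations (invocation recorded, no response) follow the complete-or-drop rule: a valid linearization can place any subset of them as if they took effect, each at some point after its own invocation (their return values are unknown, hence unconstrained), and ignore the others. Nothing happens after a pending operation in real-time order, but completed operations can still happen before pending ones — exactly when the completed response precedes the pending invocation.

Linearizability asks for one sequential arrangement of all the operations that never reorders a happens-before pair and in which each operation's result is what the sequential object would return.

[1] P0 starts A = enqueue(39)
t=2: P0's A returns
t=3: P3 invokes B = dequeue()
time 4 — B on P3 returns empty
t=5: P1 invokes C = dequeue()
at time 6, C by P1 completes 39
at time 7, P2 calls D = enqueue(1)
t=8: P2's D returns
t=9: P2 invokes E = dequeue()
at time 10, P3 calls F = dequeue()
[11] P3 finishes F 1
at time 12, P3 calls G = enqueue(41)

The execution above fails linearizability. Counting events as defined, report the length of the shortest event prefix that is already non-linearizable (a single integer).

a valid linearization of events 1..3 exists, for instance A:
step 1: A enqueue(39) — queue <39>
include event 4 — B responding at 4 — and every candidate order breaks
take A, B: step 2 already fails, because B dequeue() → empty cannot occur there

4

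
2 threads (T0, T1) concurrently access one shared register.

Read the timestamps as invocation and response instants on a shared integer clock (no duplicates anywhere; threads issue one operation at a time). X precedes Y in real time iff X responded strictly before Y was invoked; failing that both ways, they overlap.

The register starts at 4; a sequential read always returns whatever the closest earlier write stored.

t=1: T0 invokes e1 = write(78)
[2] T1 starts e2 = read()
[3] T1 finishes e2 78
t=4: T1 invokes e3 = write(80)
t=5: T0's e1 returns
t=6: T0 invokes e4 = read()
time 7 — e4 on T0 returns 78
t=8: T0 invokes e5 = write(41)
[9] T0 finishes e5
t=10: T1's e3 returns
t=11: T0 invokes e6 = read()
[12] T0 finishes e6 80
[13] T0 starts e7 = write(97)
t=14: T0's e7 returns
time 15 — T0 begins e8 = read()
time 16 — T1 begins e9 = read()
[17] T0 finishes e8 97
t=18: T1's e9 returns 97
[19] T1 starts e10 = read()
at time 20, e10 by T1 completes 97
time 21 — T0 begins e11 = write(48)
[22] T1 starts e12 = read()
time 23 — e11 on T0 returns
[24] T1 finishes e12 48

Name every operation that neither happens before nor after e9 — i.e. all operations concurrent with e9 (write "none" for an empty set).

e8

overlap test against e9 [16,18]: concurrent iff the interval meets 16..18
e1 [1,5]: before
e2 [2,3]: before
e3 [4,10]: before
e4 [6,7]: before
e5 [8,9]: before
e6 [11,12]: before
e7 [13,14]: before
e8 [15,17]: concurrent
e10 [19,20]: after
e11 [21,23]: after
e12 [22,24]: after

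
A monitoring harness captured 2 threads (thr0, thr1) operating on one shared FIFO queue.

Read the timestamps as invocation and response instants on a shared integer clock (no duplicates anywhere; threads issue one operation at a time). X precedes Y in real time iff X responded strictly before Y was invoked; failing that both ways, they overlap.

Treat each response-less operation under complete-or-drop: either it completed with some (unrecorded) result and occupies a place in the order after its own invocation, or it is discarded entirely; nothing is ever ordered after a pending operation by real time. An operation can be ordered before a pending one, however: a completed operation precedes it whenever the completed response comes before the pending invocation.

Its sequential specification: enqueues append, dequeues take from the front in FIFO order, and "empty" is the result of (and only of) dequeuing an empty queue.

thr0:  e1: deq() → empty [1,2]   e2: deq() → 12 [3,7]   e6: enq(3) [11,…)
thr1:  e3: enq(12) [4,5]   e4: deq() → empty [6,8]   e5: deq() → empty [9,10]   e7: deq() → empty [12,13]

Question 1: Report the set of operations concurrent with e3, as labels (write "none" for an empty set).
e2

concurrent with e3 ([4,5]): every op whose interval crosses 4..5
e1 [1,2]: before
e2 [3,7]: concurrent
e4 [6,8]: after
e5 [9,10]: after
e6 [11,…): after
e7 [12,13]: after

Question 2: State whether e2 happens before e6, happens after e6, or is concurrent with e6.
before

e2 spans [3,7], e6 spans [11,…)
resp(e2)=7 < inv(e6)=11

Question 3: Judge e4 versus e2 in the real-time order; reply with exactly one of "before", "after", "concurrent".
concurrent

e4 spans [6,8], e2 spans [3,7]
the intervals overlap in both directions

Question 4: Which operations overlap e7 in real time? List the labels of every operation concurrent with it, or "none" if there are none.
e6

e7 spans [12,13]; an op avoiding the whole window 12..13 is ordered, any other is concurrent
e1 [1,2]: before
e2 [3,7]: before
e3 [4,5]: before
e4 [6,8]: before
e5 [9,10]: before
e6 [11,…): concurrent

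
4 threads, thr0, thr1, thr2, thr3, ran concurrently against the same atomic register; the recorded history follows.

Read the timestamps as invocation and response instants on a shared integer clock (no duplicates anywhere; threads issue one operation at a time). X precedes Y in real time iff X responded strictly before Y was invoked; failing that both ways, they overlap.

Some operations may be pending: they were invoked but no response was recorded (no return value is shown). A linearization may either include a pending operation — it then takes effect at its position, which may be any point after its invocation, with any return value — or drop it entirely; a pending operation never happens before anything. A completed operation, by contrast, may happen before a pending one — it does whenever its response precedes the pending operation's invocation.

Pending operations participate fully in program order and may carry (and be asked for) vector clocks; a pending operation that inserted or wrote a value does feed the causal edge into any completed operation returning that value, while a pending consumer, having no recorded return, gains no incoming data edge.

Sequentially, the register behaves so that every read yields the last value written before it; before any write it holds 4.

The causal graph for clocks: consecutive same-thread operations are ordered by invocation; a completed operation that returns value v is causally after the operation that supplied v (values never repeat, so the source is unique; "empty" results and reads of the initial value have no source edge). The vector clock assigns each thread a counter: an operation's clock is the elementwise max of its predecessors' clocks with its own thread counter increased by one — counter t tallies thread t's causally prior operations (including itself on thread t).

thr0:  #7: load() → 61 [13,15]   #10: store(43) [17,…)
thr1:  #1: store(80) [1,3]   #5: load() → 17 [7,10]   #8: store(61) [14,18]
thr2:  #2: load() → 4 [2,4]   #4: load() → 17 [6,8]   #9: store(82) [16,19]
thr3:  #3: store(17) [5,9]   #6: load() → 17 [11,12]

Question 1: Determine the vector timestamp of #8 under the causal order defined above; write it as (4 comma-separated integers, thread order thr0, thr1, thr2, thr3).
no predecessors for #3 (invoked 5): thr3 increments from zero → (0, 0, 0, 1)
no predecessors for #2 (invoked 2): thr2 increments from zero → (0, 0, 1, 0)
no predecessors for #1 (invoked 1): thr1 increments from zero → (0, 1, 0, 0)
merge at #6 (invoked 11): VC(#3)=(0, 0, 0, 1), own-thread bump on thr3 → (0, 0, 0, 2)
merge at #4 (invoked 6): VC(#2)=(0, 0, 1, 0), VC(#3)=(0, 0, 0, 1), own-thread bump on thr2 → (0, 0, 2, 1)
merge at #5 (invoked 7): VC(#1)=(0, 1, 0, 0), VC(#3)=(0, 0, 0, 1), own-thread bump on thr1 → (0, 2, 0, 1)
merge at #9 (invoked 16): VC(#4)=(0, 0, 2, 1), own-thread bump on thr2 → (0, 0, 3, 1)
merge at #8 (invoked 14): VC(#5)=(0, 2, 0, 1), own-thread bump on thr1 → (0, 3, 0, 1)
merge at #7 (invoked 13): VC(#8)=(0, 3, 0, 1), own-thread bump on thr0 → (1, 3, 0, 1)
merge at #10 (invoked 17): VC(#7)=(1, 3, 0, 1), own-thread bump on thr0 → (2, 3, 0, 1)
target: VC(#8) = (0, 3, 0, 1)

(0, 3, 0, 1)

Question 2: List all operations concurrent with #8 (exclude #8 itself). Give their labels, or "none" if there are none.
overlap test against #8 [14,18]: concurrent iff the interval meets 14..18
#1 [1,3]: before
#2 [2,4]: before
#3 [5,9]: before
#4 [6,8]: before
#5 [7,10]: before
#6 [11,12]: before
#7 [13,15]: concurrent
#9 [16,19]: concurrent
#10 [17,…): concurrent

#10, #7, #9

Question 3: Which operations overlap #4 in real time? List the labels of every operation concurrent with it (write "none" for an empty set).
concurrent with #4 ([6,8]): every op whose interval crosses 6..8
#1 [1,3]: before
#2 [2,4]: before
#3 [5,9]: concurrent
#5 [7,10]: concurrent
#6 [11,12]: after
#7 [13,15]: after
#8 [14,18]: after
#9 [16,19]: after
#10 [17,…): after

#3, #5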